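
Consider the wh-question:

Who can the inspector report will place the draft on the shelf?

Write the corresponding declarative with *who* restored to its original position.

'who' is the subject of the clause embedded under 'report'. Wh-movement fronts it, leaving a gap right after 'report':
Who can the inspector report ___ will place the draft on the shelf?

The inspector can report who will place the draft on the shelf.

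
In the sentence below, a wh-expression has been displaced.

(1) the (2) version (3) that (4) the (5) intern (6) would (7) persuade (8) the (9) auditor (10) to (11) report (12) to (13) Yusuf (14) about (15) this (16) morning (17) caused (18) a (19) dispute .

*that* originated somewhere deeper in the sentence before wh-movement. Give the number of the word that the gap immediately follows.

14

'that' functions as the object of the preposition 'about'. Fronting leaves a gap immediately after 'about':
The version that the intern would persuade the auditor to report to Yusuf about ___ this morning caused a dispute.
'about' is word 14.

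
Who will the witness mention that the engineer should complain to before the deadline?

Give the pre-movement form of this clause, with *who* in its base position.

'who' is the object of the preposition 'to'. It moves to the left edge, and the trace sits right after 'to':
Who will the witness mention that the engineer should complain to ___ before the deadline?

The witness will mention that the engineer should complain to who before the deadline.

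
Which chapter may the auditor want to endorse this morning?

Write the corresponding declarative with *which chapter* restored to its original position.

'which chapter' functions as the direct object of 'endorse'. Fronting leaves a gap immediately after 'endorse':
Which chapter may the auditor want to endorse ___ this morning?

The auditor may want to endorse which chapter this morning.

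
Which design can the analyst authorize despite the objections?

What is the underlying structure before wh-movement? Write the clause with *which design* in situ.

'which design' functions as the direct object of 'authorize'. It moves to the left edge, and the trace sits right after 'authorize':
Which design can the analyst authorize ___ despite the objections?

The analyst can authorize which design despite the objections.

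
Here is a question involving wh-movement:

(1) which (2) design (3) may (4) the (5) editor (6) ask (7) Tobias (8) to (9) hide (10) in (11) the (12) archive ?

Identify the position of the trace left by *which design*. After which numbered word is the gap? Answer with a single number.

Underlying clause: The editor may ask Tobias to hide which design in the archive.
'which design' functions as the direct object of 'hide'. It moves to the left edge, and the trace sits right after 'hide':
Which design may the editor ask Tobias to hide ___ in the archive?
'hide' is word 9.

9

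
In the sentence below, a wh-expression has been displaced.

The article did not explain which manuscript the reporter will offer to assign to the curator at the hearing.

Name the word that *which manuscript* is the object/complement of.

assign

In situ: The reporter will offer to assign which manuscript to the curator at the hearing.
The filler 'which manuscript' is interpreted as the direct object of 'assign'. Wh-movement fronts it, leaving a gap right after 'assign':
The article did not explain which manuscript the reporter will offer to assign ___ to the curator at the hearing.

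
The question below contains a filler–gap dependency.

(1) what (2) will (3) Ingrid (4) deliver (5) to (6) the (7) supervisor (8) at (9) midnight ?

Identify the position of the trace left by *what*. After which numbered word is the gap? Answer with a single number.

In situ: Ingrid will deliver what to the supervisor at midnight.
The filler 'what' is interpreted as the direct object of 'deliver'. It moves to the left edge, and the trace sits right after 'deliver':
What will Ingrid deliver ___ to the supervisor at midnight?
'deliver' is word 4.

4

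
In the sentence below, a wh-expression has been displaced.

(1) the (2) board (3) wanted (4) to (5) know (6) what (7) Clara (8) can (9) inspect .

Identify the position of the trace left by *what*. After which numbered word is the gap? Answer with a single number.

9

Before movement: Clara can inspect what.
'what' is the direct object of 'inspect'. Wh-movement fronts it, leaving a gap right after 'inspect':
The board wanted to know what Clara can inspect ___.
'inspect' is word 9.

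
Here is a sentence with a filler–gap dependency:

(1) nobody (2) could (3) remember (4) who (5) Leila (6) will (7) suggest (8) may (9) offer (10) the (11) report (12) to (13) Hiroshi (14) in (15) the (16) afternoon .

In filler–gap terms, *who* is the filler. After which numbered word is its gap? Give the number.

In situ: Leila will suggest who may offer the report to Hiroshi in the afternoon.
'who' functions as the subject of the clause embedded under 'suggest'. Fronting leaves a gap immediately after 'suggest':
Nobody could remember who Leila will suggest ___ may offer the report to Hiroshi in the afternoon.
'suggest' is word 7.

7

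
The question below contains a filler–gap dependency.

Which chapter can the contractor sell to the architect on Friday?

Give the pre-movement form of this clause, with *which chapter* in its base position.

The contractor can sell which chapter to the architect on Friday.

'which chapter' functions as the direct object of 'sell'. It moves to the left edge, and the trace sits right after 'sell':
Which chapter can the contractor sell ___ to the architect on Friday?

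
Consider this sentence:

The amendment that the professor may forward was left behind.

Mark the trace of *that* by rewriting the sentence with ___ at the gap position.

The amendment that the professor may forward ___ was left behind.

'that' functions as the direct object of 'forward'. The gap is right after 'forward'.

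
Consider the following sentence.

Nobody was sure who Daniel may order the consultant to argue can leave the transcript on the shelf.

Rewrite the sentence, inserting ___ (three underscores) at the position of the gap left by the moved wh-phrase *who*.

Underlying clause: Daniel may order the consultant to argue who can leave the transcript on the shelf.
'who' is the subject of the clause embedded under 'argue'. The gap is right after 'argue'.

Nobody was sure who Daniel may order the consultant to argue ___ can leave the transcript on the shelf.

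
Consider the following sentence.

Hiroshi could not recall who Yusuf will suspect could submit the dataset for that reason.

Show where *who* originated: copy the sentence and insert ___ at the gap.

In situ: Yusuf will suspect who could submit the dataset for that reason.
The filler 'who' is interpreted as the subject of the clause embedded under 'suspect'. The gap is right after 'suspect'.

Hiroshi could not recall who Yusuf will suspect ___ could submit the dataset for that reason.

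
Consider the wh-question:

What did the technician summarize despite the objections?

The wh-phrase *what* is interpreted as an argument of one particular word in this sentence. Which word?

summarize

Before movement: The technician did summarize what despite the objections.
'what' is the direct object of 'summarize'. Fronting leaves a gap immediately after 'summarize':
What did the technician summarize ___ despite the objections?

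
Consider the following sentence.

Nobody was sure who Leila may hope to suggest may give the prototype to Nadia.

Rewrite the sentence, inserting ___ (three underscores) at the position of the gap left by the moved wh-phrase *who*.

Nobody was sure who Leila may hope to suggest ___ may give the prototype to Nadia.

Underlying clause: Leila may hope to suggest who may give the prototype to Nadia.
The filler 'who' is interpreted as the subject of the clause embedded under 'suggest'. The gap is right after 'suggest'.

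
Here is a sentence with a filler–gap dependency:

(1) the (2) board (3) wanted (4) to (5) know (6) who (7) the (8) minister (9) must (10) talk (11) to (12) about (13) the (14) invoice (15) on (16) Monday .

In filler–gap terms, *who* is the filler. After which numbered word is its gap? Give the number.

11

Before movement: The minister must talk to who about the invoice on Monday.
The filler 'who' is interpreted as the object of the preposition 'to'. Wh-movement fronts it, leaving a gap right after 'to':
The board wanted to know who the minister must talk to ___ about the invoice on Monday.
'to' is word 11.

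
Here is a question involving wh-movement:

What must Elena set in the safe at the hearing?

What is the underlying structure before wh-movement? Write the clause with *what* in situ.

Elena must set what in the safe at the hearing.

'what' functions as the direct object of 'set'. Fronting leaves a gap immediately after 'set':
What must Elena set ___ in the safe at the hearing?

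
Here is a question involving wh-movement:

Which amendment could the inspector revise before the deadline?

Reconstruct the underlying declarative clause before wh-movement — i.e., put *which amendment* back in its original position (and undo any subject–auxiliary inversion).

The inspector could revise which amendment before the deadline.

'which amendment' functions as the direct object of 'revise'. Fronting leaves a gap immediately after 'revise':
Which amendment could the inspector revise ___ before the deadline?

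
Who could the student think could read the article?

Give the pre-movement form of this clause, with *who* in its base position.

The student could think who could read the article.

The filler 'who' is interpreted as the subject of the clause embedded under 'think'. Wh-movement fronts it, leaving a gap right after 'think':
Who could the student think ___ could read the article?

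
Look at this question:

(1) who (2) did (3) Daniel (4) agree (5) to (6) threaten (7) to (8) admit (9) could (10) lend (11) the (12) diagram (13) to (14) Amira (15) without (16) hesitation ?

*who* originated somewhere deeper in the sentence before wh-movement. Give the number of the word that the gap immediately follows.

8

In situ: Daniel did agree to threaten to admit who could lend the diagram to Amira without hesitation.
The filler 'who' is interpreted as the subject of the clause embedded under 'admit'. It moves to the left edge, and the trace sits right after 'admit':
Who did Daniel agree to threaten to admit ___ could lend the diagram to Amira without hesitation?
'admit' is word 8.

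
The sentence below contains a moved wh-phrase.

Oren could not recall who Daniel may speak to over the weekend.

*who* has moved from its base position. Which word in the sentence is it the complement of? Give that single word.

to

Pre-movement form: Daniel may speak to who over the weekend.
'who' is the object of the preposition 'to'. It moves to the left edge, and the trace sits right after 'to':
Oren could not recall who Daniel may speak to ___ over the weekend.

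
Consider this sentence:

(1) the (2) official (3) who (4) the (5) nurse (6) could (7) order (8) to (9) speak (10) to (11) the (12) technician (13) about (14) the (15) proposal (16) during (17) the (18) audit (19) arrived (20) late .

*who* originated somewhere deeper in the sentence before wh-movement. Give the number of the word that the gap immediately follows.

'who' functions as the direct object of 'order'. It moves to the left edge, and the trace sits right after 'order':
The official who the nurse could order ___ to speak to the technician about the proposal during the audit arrived late.
'order' is word 7.

7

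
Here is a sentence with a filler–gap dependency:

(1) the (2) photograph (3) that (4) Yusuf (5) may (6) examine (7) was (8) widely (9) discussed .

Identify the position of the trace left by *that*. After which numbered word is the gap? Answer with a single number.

6

'that' is the direct object of 'examine'. Fronting leaves a gap immediately after 'examine':
The photograph that Yusuf may examine ___ was widely discussed.
'examine' is word 6.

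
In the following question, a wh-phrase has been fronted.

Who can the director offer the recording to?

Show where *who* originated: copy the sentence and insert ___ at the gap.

Pre-movement form: The director can offer the recording to who.
'who' functions as the object of the preposition 'to' (recipient of 'offer'). The gap is right after 'to'.

Who can the director offer the recording to ___?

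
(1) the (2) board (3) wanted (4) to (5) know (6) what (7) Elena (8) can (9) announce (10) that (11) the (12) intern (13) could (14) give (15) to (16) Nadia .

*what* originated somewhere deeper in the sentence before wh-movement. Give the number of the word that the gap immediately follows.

14

Pre-movement form: Elena can announce that the intern could give what to Nadia.
The filler 'what' is interpreted as the direct object of 'give'. It moves to the left edge, and the trace sits right after 'give':
The board wanted to know what Elena can announce that the intern could give ___ to Nadia.
'give' is word 14.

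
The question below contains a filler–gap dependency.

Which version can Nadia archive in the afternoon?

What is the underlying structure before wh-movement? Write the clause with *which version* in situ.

The filler 'which version' is interpreted as the direct object of 'archive'. Wh-movement fronts it, leaving a gap right after 'archive':
Which version can Nadia archive ___ in the afternoon?

Nadia can archive which version in the afternoon.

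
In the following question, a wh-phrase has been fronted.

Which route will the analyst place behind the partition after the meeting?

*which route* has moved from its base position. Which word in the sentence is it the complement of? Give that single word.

Before movement: The analyst will place which route behind the partition after the meeting.
'which route' is the direct object of 'place'. It moves to the left edge, and the trace sits right after 'place':
Which route will the analyst place ___ behind the partition after the meeting?

place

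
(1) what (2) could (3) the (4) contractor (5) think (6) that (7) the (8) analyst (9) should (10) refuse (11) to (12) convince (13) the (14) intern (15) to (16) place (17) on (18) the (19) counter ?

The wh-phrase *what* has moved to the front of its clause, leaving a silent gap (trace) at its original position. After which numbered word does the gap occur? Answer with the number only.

16

Before movement: The contractor could think that the analyst should refuse to convince the intern to place what on the counter.
'what' is the direct object of 'place'. Wh-movement fronts it, leaving a gap right after 'place':
What could the contractor think that the analyst should refuse to convince the intern to place ___ on the counter?
'place' is word 16.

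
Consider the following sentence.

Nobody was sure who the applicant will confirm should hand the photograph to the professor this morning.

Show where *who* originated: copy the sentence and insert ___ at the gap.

Nobody was sure who the applicant will confirm ___ should hand the photograph to the professor this morning.

Pre-movement form: The applicant will confirm who should hand the photograph to the professor this morning.
'who' functions as the subject of the clause embedded under 'confirm'. The gap is right after 'confirm'.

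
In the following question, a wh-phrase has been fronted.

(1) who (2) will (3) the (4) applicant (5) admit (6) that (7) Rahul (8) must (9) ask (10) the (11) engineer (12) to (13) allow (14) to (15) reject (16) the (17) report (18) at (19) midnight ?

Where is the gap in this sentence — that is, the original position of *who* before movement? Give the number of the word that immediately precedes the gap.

13

Underlying clause: The applicant will admit that Rahul must ask the engineer to allow who to reject the report at midnight.
'who' is the direct object of 'allow'. Wh-movement fronts it, leaving a gap right after 'allow':
Who will the applicant admit that Rahul must ask the engineer to allow ___ to reject the report at midnight?
'allow' is word 13.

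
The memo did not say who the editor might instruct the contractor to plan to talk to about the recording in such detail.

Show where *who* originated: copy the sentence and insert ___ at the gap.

In situ: The editor might instruct the contractor to plan to talk to who about the recording in such detail.
'who' functions as the object of the preposition 'to'. The gap is right after 'to'.

The memo did not say who the editor might instruct the contractor to plan to talk to ___ about the recording in such detail.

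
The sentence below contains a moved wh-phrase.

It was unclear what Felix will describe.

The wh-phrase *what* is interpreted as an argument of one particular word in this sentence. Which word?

Underlying clause: Felix will describe what.
'what' is the direct object of 'describe'. Fronting leaves a gap immediately after 'describe':
It was unclear what Felix will describe ___.

describe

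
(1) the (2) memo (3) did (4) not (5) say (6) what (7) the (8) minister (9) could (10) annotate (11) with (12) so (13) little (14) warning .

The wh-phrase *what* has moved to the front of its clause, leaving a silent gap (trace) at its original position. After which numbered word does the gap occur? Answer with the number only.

Underlying clause: The minister could annotate what with so little warning.
'what' is the direct object of 'annotate'. Fronting leaves a gap immediately after 'annotate':
The memo did not say what the minister could annotate ___ with so little warning.
'annotate' is word 10.

10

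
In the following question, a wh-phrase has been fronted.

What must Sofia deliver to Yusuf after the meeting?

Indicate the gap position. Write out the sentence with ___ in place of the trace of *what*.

Underlying clause: Sofia must deliver what to Yusuf after the meeting.
The filler 'what' is interpreted as the direct object of 'deliver'. The gap is right after 'deliver'.

What must Sofia deliver ___ to Yusuf after the meeting?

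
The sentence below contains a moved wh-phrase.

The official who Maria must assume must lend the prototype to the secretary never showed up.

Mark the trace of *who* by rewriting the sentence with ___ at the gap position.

'who' functions as the subject of the clause embedded under 'assume'. The gap is right after 'assume'.

The official who Maria must assume ___ must lend the prototype to the secretary never showed up.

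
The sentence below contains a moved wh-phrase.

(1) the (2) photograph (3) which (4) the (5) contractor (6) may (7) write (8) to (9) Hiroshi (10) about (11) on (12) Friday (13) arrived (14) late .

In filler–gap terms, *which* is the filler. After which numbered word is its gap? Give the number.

'which' functions as the object of the preposition 'about'. Wh-movement fronts it, leaving a gap right after 'about':
The photograph which the contractor may write to Hiroshi about ___ on Friday arrived late.
'about' is word 10.

10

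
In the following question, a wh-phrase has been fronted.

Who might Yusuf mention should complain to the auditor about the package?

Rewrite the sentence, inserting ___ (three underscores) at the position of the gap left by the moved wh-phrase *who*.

Before movement: Yusuf might mention who should complain to the auditor about the package.
'who' is the subject of the clause embedded under 'mention'. The gap is right after 'mention'.

Who might Yusuf mention ___ should complain to the auditor about the package?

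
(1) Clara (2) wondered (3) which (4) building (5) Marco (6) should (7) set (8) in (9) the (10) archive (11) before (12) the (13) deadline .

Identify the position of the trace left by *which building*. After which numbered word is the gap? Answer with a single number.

7

Underlying clause: Marco should set which building in the archive before the deadline.
'which building' functions as the direct object of 'set'. Wh-movement fronts it, leaving a gap right after 'set':
Clara wondered which building Marco should set ___ in the archive before the deadline.
'set' is word 7.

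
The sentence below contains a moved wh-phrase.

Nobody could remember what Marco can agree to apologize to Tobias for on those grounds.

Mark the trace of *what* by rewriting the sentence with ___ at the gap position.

Nobody could remember what Marco can agree to apologize to Tobias for ___ on those grounds.

Pre-movement form: Marco can agree to apologize to Tobias for what on those grounds.
'what' functions as the object of the preposition 'for'. The gap is right after 'for'.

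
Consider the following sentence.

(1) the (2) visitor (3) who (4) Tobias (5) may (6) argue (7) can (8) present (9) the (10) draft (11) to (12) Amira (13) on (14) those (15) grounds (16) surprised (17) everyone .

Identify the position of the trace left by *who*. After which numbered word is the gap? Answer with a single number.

'who' is the subject of the clause embedded under 'argue'. Wh-movement fronts it, leaving a gap right after 'argue':
The visitor who Tobias may argue ___ can present the draft to Amira on those grounds surprised everyone.
'argue' is word 6.

6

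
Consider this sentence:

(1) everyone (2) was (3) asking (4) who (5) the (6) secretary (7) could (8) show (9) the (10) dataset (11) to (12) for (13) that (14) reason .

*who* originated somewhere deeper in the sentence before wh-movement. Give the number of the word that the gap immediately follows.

11

Pre-movement form: The secretary could show the dataset to who for that reason.
'who' functions as the object of the preposition 'to' (recipient of 'show'). Wh-movement fronts it, leaving a gap right after 'to':
Everyone was asking who the secretary could show the dataset to ___ for that reason.
'to' is word 11.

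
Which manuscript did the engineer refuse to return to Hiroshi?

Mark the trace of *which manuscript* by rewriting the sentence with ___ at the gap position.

Which manuscript did the engineer refuse to return ___ to Hiroshi?

Underlying clause: The engineer did refuse to return which manuscript to Hiroshi.
The filler 'which manuscript' is interpreted as the direct object of 'return'. The gap is right after 'return'.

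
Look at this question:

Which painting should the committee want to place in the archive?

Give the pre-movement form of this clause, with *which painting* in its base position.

The committee should want to place which painting in the archive.

'which painting' functions as the direct object of 'place'. Wh-movement fronts it, leaving a gap right after 'place':
Which painting should the committee want to place ___ in the archive?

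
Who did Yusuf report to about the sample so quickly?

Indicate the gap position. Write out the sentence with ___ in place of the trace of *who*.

Who did Yusuf report to ___ about the sample so quickly?

Underlying clause: Yusuf did report to who about the sample so quickly.
The filler 'who' is interpreted as the object of the preposition 'to'. The gap is right after 'to'.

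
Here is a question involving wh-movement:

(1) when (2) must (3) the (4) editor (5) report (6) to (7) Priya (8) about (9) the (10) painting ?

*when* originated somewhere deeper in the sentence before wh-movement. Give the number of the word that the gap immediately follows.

10

Before movement: The editor must report to Priya about the painting when.
'when' functions as the temporal adjunct. Fronting leaves a gap immediately after 'painting':
When must the editor report to Priya about the painting ___?
'painting' is word 10.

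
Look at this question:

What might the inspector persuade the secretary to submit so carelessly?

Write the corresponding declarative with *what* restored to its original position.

'what' functions as the direct object of 'submit'. Wh-movement fronts it, leaving a gap right after 'submit':
What might the inspector persuade the secretary to submit ___ so carelessly?

The inspector might persuade the secretary to submit what so carelessly.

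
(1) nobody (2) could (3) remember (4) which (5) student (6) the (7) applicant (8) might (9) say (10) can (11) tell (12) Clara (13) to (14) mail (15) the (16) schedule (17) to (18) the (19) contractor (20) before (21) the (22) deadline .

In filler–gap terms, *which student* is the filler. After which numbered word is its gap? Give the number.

9

Pre-movement form: The applicant might say which student can tell Clara to mail the schedule to the contractor before the deadline.
'which student' is the subject of the clause embedded under 'say'. Fronting leaves a gap immediately after 'say':
Nobody could remember which student the applicant might say ___ can tell Clara to mail the schedule to the contractor before the deadline.
'say' is word 9.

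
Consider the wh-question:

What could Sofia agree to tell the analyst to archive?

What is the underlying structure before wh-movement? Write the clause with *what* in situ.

Sofia could agree to tell the analyst to archive what.

The filler 'what' is interpreted as the direct object of 'archive'. It moves to the left edge, and the trace sits right after 'archive':
What could Sofia agree to tell the analyst to archive ___?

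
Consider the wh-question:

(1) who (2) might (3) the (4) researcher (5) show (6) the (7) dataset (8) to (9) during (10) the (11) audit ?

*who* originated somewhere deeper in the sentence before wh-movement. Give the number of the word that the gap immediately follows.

8

Underlying clause: The researcher might show the dataset to who during the audit.
'who' is the object of the preposition 'to' (recipient of 'show'). Fronting leaves a gap immediately after 'to':
Who might the researcher show the dataset to ___ during the audit?
'to' is word 8.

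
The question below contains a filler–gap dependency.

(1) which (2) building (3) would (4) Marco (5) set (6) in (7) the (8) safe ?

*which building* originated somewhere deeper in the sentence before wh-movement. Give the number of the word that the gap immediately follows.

Underlying clause: Marco would set which building in the safe.
The filler 'which building' is interpreted as the direct object of 'set'. Wh-movement fronts it, leaving a gap right after 'set':
Which building would Marco set ___ in the safe?
'set' is word 5.

5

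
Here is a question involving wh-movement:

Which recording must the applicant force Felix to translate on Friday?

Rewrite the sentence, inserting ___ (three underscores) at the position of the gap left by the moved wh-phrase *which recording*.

Which recording must the applicant force Felix to translate ___ on Friday?

Pre-movement form: The applicant must force Felix to translate which recording on Friday.
'which recording' functions as the direct object of 'translate'. The gap is right after 'translate'.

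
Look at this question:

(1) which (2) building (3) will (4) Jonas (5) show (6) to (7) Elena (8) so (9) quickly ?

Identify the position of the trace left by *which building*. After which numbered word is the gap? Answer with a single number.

5

In situ: Jonas will show which building to Elena so quickly.
'which building' functions as the direct object of 'show'. Wh-movement fronts it, leaving a gap right after 'show':
Which building will Jonas show ___ to Elena so quickly?
'show' is word 5.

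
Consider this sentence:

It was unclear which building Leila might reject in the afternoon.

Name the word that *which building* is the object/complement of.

In situ: Leila might reject which building in the afternoon.
'which building' is the direct object of 'reject'. Fronting leaves a gap immediately after 'reject':
It was unclear which building Leila might reject ___ in the afternoon.

reject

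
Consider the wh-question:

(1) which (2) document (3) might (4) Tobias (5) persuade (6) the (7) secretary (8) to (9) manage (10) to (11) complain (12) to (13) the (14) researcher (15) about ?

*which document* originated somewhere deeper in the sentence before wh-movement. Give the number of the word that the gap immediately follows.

15

In situ: Tobias might persuade the secretary to manage to complain to the researcher about which document.
'which document' is the object of the preposition 'about'. Wh-movement fronts it, leaving a gap right after 'about':
Which document might Tobias persuade the secretary to manage to complain to the researcher about ___?
'about' is word 15.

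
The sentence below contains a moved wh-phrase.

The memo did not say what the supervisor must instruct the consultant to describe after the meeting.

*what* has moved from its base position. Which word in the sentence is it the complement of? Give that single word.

describe

Before movement: The supervisor must instruct the consultant to describe what after the meeting.
'what' functions as the direct object of 'describe'. It moves to the left edge, and the trace sits right after 'describe':
The memo did not say what the supervisor must instruct the consultant to describe ___ after the meeting.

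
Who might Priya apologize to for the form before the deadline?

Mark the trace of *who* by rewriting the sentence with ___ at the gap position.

Pre-movement form: Priya might apologize to who for the form before the deadline.
The filler 'who' is interpreted as the object of the preposition 'to'. The gap is right after 'to'.

Who might Priya apologize to ___ for the form before the deadline?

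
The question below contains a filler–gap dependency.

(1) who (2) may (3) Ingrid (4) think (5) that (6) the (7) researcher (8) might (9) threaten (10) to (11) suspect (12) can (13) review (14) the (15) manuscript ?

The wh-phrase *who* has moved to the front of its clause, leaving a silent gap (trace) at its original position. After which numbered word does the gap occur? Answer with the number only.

11

Pre-movement form: Ingrid may think that the researcher might threaten to suspect who can review the manuscript.
The filler 'who' is interpreted as the subject of the clause embedded under 'suspect'. Wh-movement fronts it, leaving a gap right after 'suspect':
Who may Ingrid think that the researcher might threaten to suspect ___ can review the manuscript?
'suspect' is word 11.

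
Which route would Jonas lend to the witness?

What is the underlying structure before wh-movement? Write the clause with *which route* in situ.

Jonas would lend which route to the witness.

'which route' functions as the direct object of 'lend'. Wh-movement fronts it, leaving a gap right after 'lend':
Which route would Jonas lend ___ to the witness?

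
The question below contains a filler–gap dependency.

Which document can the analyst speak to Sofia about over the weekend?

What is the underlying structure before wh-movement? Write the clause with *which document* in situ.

The analyst can speak to Sofia about which document over the weekend.

'which document' functions as the object of the preposition 'about'. Wh-movement fronts it, leaving a gap right after 'about':
Which document can the analyst speak to Sofia about ___ over the weekend?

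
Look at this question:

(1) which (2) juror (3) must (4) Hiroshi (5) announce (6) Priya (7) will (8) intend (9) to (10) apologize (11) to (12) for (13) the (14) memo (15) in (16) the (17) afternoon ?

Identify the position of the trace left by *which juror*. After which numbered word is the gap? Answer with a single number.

Underlying clause: Hiroshi must announce Priya will intend to apologize to which juror for the memo in the afternoon.
'which juror' is the object of the preposition 'to'. Wh-movement fronts it, leaving a gap right after 'to':
Which juror must Hiroshi announce Priya will intend to apologize to ___ for the memo in the afternoon?
'to' is word 11.

11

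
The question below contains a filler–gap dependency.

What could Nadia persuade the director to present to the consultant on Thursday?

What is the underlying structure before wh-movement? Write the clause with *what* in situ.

'what' is the direct object of 'present'. Wh-movement fronts it, leaving a gap right after 'present':
What could Nadia persuade the director to present ___ to the consultant on Thursday?

Nadia could persuade the director to present what to the consultant on Thursday.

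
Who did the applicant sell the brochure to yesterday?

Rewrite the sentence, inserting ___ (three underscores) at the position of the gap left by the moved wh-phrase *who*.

In situ: The applicant did sell the brochure to who yesterday.
'who' is the object of the preposition 'to' (recipient of 'sell'). The gap is right after 'to'.

Who did the applicant sell the brochure to ___ yesterday?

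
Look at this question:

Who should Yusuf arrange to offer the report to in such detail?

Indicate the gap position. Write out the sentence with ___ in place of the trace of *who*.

Who should Yusuf arrange to offer the report to ___ in such detail?

Underlying clause: Yusuf should arrange to offer the report to who in such detail.
The filler 'who' is interpreted as the object of the preposition 'to' (recipient of 'offer'). The gap is right after 'to'.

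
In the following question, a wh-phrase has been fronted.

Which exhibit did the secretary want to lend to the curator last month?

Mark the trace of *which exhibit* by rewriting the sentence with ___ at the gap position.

Before movement: The secretary did want to lend which exhibit to the curator last month.
'which exhibit' is the direct object of 'lend'. The gap is right after 'lend'.

Which exhibit did the secretary want to lend ___ to the curator last month?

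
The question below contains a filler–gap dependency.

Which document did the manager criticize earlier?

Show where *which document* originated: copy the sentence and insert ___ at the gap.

Pre-movement form: The manager did criticize which document earlier.
'which document' functions as the direct object of 'criticize'. The gap is right after 'criticize'.

Which document did the manager criticize ___ earlier?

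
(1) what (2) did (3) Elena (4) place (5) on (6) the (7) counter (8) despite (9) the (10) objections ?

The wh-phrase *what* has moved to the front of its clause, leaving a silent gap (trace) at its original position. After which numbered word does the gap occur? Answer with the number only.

4

Underlying clause: Elena did place what on the counter despite the objections.
The filler 'what' is interpreted as the direct object of 'place'. It moves to the left edge, and the trace sits right after 'place':
What did Elena place ___ on the counter despite the objections?
'place' is word 4.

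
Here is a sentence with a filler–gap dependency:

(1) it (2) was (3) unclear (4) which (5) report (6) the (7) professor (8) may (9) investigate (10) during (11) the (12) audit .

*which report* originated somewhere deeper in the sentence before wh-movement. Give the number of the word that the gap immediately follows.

9

Underlying clause: The professor may investigate which report during the audit.
'which report' functions as the direct object of 'investigate'. It moves to the left edge, and the trace sits right after 'investigate':
It was unclear which report the professor may investigate ___ during the audit.
'investigate' is word 9.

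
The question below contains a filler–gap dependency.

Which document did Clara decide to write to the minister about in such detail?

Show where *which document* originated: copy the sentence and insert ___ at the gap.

Which document did Clara decide to write to the minister about ___ in such detail?

In situ: Clara did decide to write to the minister about which document in such detail.
'which document' is the object of the preposition 'about'. The gap is right after 'about'.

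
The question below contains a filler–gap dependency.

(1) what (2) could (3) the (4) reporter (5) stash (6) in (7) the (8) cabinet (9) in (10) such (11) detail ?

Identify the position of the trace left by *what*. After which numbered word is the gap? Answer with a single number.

Pre-movement form: The reporter could stash what in the cabinet in such detail.
'what' functions as the direct object of 'stash'. Fronting leaves a gap immediately after 'stash':
What could the reporter stash ___ in the cabinet in such detail?
'stash' is word 5.

5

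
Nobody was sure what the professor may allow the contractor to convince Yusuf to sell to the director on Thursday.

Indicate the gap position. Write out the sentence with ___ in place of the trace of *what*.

Nobody was sure what the professor may allow the contractor to convince Yusuf to sell ___ to the director on Thursday.

Pre-movement form: The professor may allow the contractor to convince Yusuf to sell what to the director on Thursday.
'what' functions as the direct object of 'sell'. The gap is right after 'sell'.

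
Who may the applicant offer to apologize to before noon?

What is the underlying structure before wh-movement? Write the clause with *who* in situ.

The applicant may offer to apologize to who before noon.

'who' functions as the object of the preposition 'to'. Wh-movement fronts it, leaving a gap right after 'to':
Who may the applicant offer to apologize to ___ before noon?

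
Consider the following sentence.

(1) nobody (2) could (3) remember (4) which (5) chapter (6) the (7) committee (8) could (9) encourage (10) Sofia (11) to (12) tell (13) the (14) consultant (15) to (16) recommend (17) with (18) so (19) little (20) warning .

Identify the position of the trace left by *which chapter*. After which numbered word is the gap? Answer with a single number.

Before movement: The committee could encourage Sofia to tell the consultant to recommend which chapter with so little warning.
'which chapter' functions as the direct object of 'recommend'. Wh-movement fronts it, leaving a gap right after 'recommend':
Nobody could remember which chapter the committee could encourage Sofia to tell the consultant to recommend ___ with so little warning.
'recommend' is word 16.

16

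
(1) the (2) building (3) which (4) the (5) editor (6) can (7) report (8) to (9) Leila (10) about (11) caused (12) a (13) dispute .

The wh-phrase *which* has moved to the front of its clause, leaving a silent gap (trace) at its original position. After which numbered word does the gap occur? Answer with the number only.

10

The filler 'which' is interpreted as the object of the preposition 'about'. Wh-movement fronts it, leaving a gap right after 'about':
The building which the editor can report to Leila about ___ caused a dispute.
'about' is word 10.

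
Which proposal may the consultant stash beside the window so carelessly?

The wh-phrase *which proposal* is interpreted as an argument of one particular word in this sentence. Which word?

Underlying clause: The consultant may stash which proposal beside the window so carelessly.
The filler 'which proposal' is interpreted as the direct object of 'stash'. It moves to the left edge, and the trace sits right after 'stash':
Which proposal may the consultant stash ___ beside the window so carelessly?

stash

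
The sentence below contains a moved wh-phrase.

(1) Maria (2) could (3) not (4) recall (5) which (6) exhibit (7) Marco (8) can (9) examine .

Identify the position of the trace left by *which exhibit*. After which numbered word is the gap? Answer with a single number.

9

Before movement: Marco can examine which exhibit.
'which exhibit' is the direct object of 'examine'. Fronting leaves a gap immediately after 'examine':
Maria could not recall which exhibit Marco can examine ___.
'examine' is word 9.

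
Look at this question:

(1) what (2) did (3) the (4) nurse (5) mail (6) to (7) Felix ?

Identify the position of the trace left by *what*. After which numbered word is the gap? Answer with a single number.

5

Underlying clause: The nurse did mail what to Felix.
'what' is the direct object of 'mail'. It moves to the left edge, and the trace sits right after 'mail':
What did the nurse mail ___ to Felix?
'mail' is word 5.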